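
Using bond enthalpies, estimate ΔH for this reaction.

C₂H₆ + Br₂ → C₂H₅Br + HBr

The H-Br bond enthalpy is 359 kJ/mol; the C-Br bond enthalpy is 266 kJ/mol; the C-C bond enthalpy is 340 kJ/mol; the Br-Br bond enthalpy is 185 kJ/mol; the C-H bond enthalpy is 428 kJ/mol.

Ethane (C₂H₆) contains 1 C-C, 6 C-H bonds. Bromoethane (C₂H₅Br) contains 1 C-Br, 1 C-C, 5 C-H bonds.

ΔH ≈ −12 kJ

Bonds broken (reactants):
  Br-Br: 1 × 185 = 185
  C-C: 1 × 340 = 340
  C-H: 6 × 428 = 2568
  Σ(broken) = 3093 kJ
Bonds formed (products):
  C-Br: 1 × 266 = 266
  C-C: 1 × 340 = 340
  C-H: 5 × 428 = 2140
  H-Br: 1 × 359 = 359
  Σ(formed) = 3105 kJ
ΔH = Σ(broken) − Σ(formed) = 3093 − 3105 = −12 kJ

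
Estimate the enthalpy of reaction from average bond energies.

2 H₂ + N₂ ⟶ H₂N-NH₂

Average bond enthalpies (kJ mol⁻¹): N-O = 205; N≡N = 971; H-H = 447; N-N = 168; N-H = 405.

ΔH ≈ +77 kJ

Bonds broken (reactants):
  H-H: 2 × 447 = 894
  N≡N: 1 × 971 = 971
  Σ(broken) = 1865 kJ
Bonds formed (products):
  N-H: 4 × 405 = 1620
  N-N: 1 × 168 = 168
  Σ(formed) = 1788 kJ
ΔH = Σ(broken) − Σ(formed) = 1865 − 1788 = +77 kJ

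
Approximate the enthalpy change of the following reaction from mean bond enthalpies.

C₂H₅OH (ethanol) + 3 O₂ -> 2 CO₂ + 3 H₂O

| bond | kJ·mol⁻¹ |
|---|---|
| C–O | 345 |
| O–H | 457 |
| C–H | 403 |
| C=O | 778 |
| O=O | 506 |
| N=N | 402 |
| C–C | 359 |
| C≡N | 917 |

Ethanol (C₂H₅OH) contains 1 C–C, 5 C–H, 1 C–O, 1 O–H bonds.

Bonds broken (reactants):
  C–C: 1 × 359 = 359
  C–H: 5 × 403 = 2015
  C–O: 1 × 345 = 345
  O–H: 1 × 457 = 457
  O=O: 3 × 506 = 1518
  Σ(broken) = 4694 kJ
Bonds formed (products):
  C=O: 4 × 778 = 3112
  O–H: 6 × 457 = 2742
  Σ(formed) = 5854 kJ
ΔH = Σ(broken) − Σ(formed) = 4694 − 5854 = −1160 kJ

ΔH ≈ −1160 kJ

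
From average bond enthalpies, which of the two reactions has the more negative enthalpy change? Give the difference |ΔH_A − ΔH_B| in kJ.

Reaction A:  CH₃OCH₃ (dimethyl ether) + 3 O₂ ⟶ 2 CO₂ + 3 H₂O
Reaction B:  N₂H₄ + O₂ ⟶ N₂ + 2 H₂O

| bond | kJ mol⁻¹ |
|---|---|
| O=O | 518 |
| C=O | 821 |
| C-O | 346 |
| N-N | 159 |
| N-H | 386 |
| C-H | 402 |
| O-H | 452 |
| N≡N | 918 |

Reaction A, by 833 kJ

Reaction A:
  Bonds broken (reactants):
    C-H: 6 × 402 = 2412
    C-O: 2 × 346 = 692
    O=O: 3 × 518 = 1554
    Σ(broken) = 4658 kJ
  Bonds formed (products):
    C=O: 4 × 821 = 3284
    O-H: 6 × 452 = 2712
    Σ(formed) = 5996 kJ
  ΔH_A = 4658 − 5996 = −1338 kJ
Reaction B:
  Bonds broken (reactants):
    N-H: 4 × 386 = 1544
    N-N: 1 × 159 = 159
    O=O: 1 × 518 = 518
    Σ(broken) = 2221 kJ
  Bonds formed (products):
    N≡N: 1 × 918 = 918
    O-H: 4 × 452 = 1808
    Σ(formed) = 2726 kJ
  ΔH_B = 2221 − 2726 = −505 kJ
ΔH_A − ΔH_B = −833 kJ, so reaction A has the more negative ΔH; |ΔH_A − ΔH_B| = 833 kJ.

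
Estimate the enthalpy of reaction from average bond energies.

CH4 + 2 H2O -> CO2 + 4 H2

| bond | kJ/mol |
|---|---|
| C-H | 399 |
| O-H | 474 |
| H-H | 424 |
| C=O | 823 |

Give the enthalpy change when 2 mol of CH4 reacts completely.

Bonds broken (reactants):
  C-H: 4 × 399 = 1596
  O-H: 4 × 474 = 1896
  Σ(broken) = 3492 kJ
Bonds formed (products):
  C=O: 2 × 823 = 1646
  H-H: 4 × 424 = 1696
  Σ(formed) = 3342 kJ
ΔH = Σ(broken) − Σ(formed) = 3492 − 3342 = +150 kJ
For 2× the reaction as written: 2 × (+150) = +300 kJ

ΔH = +300 kJ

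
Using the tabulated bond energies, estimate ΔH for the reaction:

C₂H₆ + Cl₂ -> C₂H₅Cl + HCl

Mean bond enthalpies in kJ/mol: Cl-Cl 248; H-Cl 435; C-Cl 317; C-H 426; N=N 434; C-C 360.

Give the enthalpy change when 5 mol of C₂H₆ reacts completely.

ΔH = −390 kJ

Bonds broken (reactants):
  C-C: 1 × 360 = 360
  C-H: 6 × 426 = 2556
  Cl-Cl: 1 × 248 = 248
  Σ(broken) = 3164 kJ
Bonds formed (products):
  C-C: 1 × 360 = 360
  C-Cl: 1 × 317 = 317
  C-H: 5 × 426 = 2130
  H-Cl: 1 × 435 = 435
  Σ(formed) = 3242 kJ
ΔH = Σ(broken) − Σ(formed) = 3164 − 3242 = −78 kJ
For 5× the reaction as written: 5 × (−78) = −390 kJ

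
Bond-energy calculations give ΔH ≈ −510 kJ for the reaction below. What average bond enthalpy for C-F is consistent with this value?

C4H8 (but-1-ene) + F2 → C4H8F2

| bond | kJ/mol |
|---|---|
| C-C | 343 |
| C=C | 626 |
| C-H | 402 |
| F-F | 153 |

D(C-F) ≈ 473 kJ/mol

Let D be the C-F bond energy.
Σ(broken) = 2×343 + 8×402 + 1×626 + 1×153 = 4681
Σ(formed) = 3×343 + 2×D + 8×402 = 4245 + 2D
ΔH = Σ(broken) − Σ(formed) = (4681) − (4245 + 2D) = +436 − 2D
Setting this equal to −510 kJ gives 2D = 946, so D = 473 kJ/mol.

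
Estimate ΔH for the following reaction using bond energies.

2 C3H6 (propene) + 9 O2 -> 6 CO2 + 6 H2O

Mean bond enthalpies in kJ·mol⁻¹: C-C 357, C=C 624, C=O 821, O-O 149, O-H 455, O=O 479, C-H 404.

Bonds broken (reactants):
  C-C: 2 × 357 = 714
  C-H: 12 × 404 = 4848
  C=C: 2 × 624 = 1248
  O=O: 9 × 479 = 4311
  Σ(broken) = 11121 kJ
Bonds formed (products):
  C=O: 12 × 821 = 9852
  O-H: 12 × 455 = 5460
  Σ(formed) = 15312 kJ
ΔH = Σ(broken) − Σ(formed) = 11121 − 15312 = −4191 kJ

ΔH ≈ −4191 kJ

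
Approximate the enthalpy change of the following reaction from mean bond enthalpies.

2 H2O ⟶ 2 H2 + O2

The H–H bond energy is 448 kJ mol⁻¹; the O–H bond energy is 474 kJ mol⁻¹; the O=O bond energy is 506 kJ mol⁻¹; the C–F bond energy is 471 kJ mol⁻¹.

ΔH ≈ +494 kJ

Bonds broken (reactants):
  O–H: 4 × 474 = 1896
  Σ(broken) = 1896 kJ
Bonds formed (products):
  H–H: 2 × 448 = 896
  O=O: 1 × 506 = 506
  Σ(formed) = 1402 kJ
ΔH = Σ(broken) − Σ(formed) = 1896 − 1402 = +494 kJ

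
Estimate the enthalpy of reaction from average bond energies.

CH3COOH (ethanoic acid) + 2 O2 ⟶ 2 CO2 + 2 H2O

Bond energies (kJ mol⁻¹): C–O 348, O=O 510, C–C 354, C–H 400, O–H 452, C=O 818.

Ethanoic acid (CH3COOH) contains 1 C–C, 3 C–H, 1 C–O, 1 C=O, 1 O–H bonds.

Bonds broken (reactants):
  C–C: 1 × 354 = 354
  C–H: 3 × 400 = 1200
  C–O: 1 × 348 = 348
  C=O: 1 × 818 = 818
  O–H: 1 × 452 = 452
  O=O: 2 × 510 = 1020
  Σ(broken) = 4192 kJ
Bonds formed (products):
  C=O: 4 × 818 = 3272
  O–H: 4 × 452 = 1808
  Σ(formed) = 5080 kJ
ΔH = Σ(broken) − Σ(formed) = 4192 − 5080 = −888 kJ

ΔH ≈ −888 kJ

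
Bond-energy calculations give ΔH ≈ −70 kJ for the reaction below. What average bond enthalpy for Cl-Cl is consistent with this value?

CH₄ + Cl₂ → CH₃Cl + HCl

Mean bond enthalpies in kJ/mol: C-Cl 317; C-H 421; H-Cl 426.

D(Cl-Cl) ≈ 252 kJ/mol

Let D be the Cl-Cl bond energy.
Σ(broken) = 4×421 + 1×D = 1684 + D
Σ(formed) = 1×317 + 3×421 + 1×426 = 2006
ΔH = Σ(broken) − Σ(formed) = (1684 + D) − (2006) = −322 + D
Setting this equal to −70 kJ gives D = 252 kJ/mol.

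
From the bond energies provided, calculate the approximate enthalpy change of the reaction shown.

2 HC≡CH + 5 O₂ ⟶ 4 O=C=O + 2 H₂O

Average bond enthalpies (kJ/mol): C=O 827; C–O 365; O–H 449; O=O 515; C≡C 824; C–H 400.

ΔH ≈ −2589 kJ

Bonds broken (reactants):
  C≡C: 2 × 824 = 1648
  C–H: 4 × 400 = 1600
  O=O: 5 × 515 = 2575
  Σ(broken) = 5823 kJ
Bonds formed (products):
  C=O: 8 × 827 = 6616
  O–H: 4 × 449 = 1796
  Σ(formed) = 8412 kJ
ΔH = Σ(broken) − Σ(formed) = 5823 − 8412 = −2589 kJ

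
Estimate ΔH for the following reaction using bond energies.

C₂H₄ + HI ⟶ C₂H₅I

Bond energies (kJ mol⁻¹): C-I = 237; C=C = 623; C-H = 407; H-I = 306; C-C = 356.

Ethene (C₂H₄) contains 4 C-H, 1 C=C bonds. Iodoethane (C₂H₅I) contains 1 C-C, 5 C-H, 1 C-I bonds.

Bonds broken (reactants):
  C-H: 4 × 407 = 1628
  C=C: 1 × 623 = 623
  H-I: 1 × 306 = 306
  Σ(broken) = 2557 kJ
Bonds formed (products):
  C-C: 1 × 356 = 356
  C-H: 5 × 407 = 2035
  C-I: 1 × 237 = 237
  Σ(formed) = 2628 kJ
ΔH = Σ(broken) − Σ(formed) = 2557 − 2628 = −71 kJ

ΔH ≈ −71 kJ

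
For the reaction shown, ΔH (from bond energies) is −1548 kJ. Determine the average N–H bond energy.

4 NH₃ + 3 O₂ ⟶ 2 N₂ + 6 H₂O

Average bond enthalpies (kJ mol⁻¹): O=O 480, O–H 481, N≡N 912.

D(N–H) ≈ 384 kJ/mol

Let D be the N–H bond energy.
Σ(broken) = 12×D + 3×480 = 1440 + 12D
Σ(formed) = 2×912 + 12×481 = 7596
ΔH = Σ(broken) − Σ(formed) = (1440 + 12D) − (7596) = −6156 + 12D
Setting this equal to −1548 kJ gives 12D = 4608, so D = 384 kJ/mol.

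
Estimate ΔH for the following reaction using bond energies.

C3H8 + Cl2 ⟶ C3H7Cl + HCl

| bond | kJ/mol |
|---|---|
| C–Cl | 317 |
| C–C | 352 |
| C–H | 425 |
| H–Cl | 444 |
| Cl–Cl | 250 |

ΔH ≈ −86 kJ

Bonds broken (reactants):
  C–C: 2 × 352 = 704
  C–H: 8 × 425 = 3400
  Cl–Cl: 1 × 250 = 250
  Σ(broken) = 4354 kJ
Bonds formed (products):
  C–C: 2 × 352 = 704
  C–Cl: 1 × 317 = 317
  C–H: 7 × 425 = 2975
  H–Cl: 1 × 444 = 444
  Σ(formed) = 4440 kJ
ΔH = Σ(broken) − Σ(formed) = 4354 − 4440 = −86 kJ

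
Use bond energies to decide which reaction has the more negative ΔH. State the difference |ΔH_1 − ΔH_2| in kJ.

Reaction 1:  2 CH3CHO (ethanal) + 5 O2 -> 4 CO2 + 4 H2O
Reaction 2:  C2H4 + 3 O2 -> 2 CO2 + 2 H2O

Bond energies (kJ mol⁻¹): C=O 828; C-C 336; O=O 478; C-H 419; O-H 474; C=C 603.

Reaction 1:
  Bonds broken (reactants):
    C-C: 2 × 336 = 672
    C-H: 8 × 419 = 3352
    C=O: 2 × 828 = 1656
    O=O: 5 × 478 = 2390
    Σ(broken) = 8070 kJ
  Bonds formed (products):
    C=O: 8 × 828 = 6624
    O-H: 8 × 474 = 3792
    Σ(formed) = 10416 kJ
  ΔH_1 = 8070 − 10416 = −2346 kJ
Reaction 2:
  Bonds broken (reactants):
    C-H: 4 × 419 = 1676
    C=C: 1 × 603 = 603
    O=O: 3 × 478 = 1434
    Σ(broken) = 3713 kJ
  Bonds formed (products):
    C=O: 4 × 828 = 3312
    O-H: 4 × 474 = 1896
    Σ(formed) = 5208 kJ
  ΔH_2 = 3713 − 5208 = −1495 kJ
ΔH_1 − ΔH_2 = −851 kJ, so reaction 1 has the more negative ΔH; |ΔH_1 − ΔH_2| = 851 kJ.

Reaction 1, by 851 kJ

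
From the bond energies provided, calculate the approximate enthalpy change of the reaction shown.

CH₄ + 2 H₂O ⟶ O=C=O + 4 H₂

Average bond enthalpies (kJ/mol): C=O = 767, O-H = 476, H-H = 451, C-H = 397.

ΔH ≈ +154 kJ

Bonds broken (reactants):
  C-H: 4 × 397 = 1588
  O-H: 4 × 476 = 1904
  Σ(broken) = 3492 kJ
Bonds formed (products):
  C=O: 2 × 767 = 1534
  H-H: 4 × 451 = 1804
  Σ(formed) = 3338 kJ
ΔH = Σ(broken) − Σ(formed) = 3492 − 3338 = +154 kJ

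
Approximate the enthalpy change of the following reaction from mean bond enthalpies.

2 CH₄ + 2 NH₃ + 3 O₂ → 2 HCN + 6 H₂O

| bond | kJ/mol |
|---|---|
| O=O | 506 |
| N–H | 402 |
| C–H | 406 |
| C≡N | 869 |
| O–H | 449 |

Bonds broken (reactants):
  C–H: 8 × 406 = 3248
  N–H: 6 × 402 = 2412
  O=O: 3 × 506 = 1518
  Σ(broken) = 7178 kJ
Bonds formed (products):
  C≡N: 2 × 869 = 1738
  C–H: 2 × 406 = 812
  O–H: 12 × 449 = 5388
  Σ(formed) = 7938 kJ
ΔH = Σ(broken) − Σ(formed) = 7178 − 7938 = −760 kJ

ΔH ≈ −760 kJ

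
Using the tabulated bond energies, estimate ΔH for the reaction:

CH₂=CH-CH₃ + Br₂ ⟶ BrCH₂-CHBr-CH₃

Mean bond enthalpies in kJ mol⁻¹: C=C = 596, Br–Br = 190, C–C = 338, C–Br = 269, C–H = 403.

ΔH ≈ −90 kJ

Bonds broken (reactants):
  Br–Br: 1 × 190 = 190
  C–C: 1 × 338 = 338
  C–H: 6 × 403 = 2418
  C=C: 1 × 596 = 596
  Σ(broken) = 3542 kJ
Bonds formed (products):
  C–Br: 2 × 269 = 538
  C–C: 2 × 338 = 676
  C–H: 6 × 403 = 2418
  Σ(formed) = 3632 kJ
ΔH = Σ(broken) − Σ(formed) = 3542 − 3632 = −90 kJ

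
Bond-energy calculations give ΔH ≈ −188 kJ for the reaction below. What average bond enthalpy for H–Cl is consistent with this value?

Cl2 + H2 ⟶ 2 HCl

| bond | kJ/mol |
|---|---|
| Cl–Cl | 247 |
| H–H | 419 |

D(H–Cl) ≈ 427 kJ/mol

Let D be the H–Cl bond energy.
Σ(broken) = 1×247 + 1×419 = 666
Σ(formed) = 2×D = 2D
ΔH = Σ(broken) − Σ(formed) = (666) − (2D) = +666 − 2D
Setting this equal to −188 kJ gives 2D = 854, so D = 427 kJ/mol.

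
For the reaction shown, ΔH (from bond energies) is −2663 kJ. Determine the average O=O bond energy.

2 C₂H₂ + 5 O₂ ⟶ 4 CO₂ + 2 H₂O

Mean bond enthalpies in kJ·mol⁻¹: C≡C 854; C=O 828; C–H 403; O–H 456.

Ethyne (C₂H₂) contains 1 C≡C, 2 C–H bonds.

D(O=O) ≈ 493 kJ/mol

Let D be the O=O bond energy.
Σ(broken) = 2×854 + 4×403 + 5×D = 3320 + 5D
Σ(formed) = 8×828 + 4×456 = 8448
ΔH = Σ(broken) − Σ(formed) = (3320 + 5D) − (8448) = −5128 + 5D
Setting this equal to −2663 kJ gives 5D = 2465, so D = 493 kJ/mol.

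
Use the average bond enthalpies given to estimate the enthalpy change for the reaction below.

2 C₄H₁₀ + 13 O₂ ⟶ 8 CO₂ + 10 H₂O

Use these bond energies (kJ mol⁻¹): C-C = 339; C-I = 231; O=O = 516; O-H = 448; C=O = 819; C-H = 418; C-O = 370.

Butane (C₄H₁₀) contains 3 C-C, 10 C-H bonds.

ΔH ≈ −4962 kJ

Bonds broken (reactants):
  C-C: 6 × 339 = 2034
  C-H: 20 × 418 = 8360
  O=O: 13 × 516 = 6708
  Σ(broken) = 17102 kJ
Bonds formed (products):
  C=O: 16 × 819 = 13104
  O-H: 20 × 448 = 8960
  Σ(formed) = 22064 kJ
ΔH = Σ(broken) − Σ(formed) = 17102 − 22064 = −4962 kJ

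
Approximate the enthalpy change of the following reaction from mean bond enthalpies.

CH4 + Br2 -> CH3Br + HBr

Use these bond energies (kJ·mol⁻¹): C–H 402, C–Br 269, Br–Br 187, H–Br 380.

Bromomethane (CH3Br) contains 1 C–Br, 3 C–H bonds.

ΔH ≈ −60 kJ

Bonds broken (reactants):
  Br–Br: 1 × 187 = 187
  C–H: 4 × 402 = 1608
  Σ(broken) = 1795 kJ
Bonds formed (products):
  C–Br: 1 × 269 = 269
  C–H: 3 × 402 = 1206
  H–Br: 1 × 380 = 380
  Σ(formed) = 1855 kJ
ΔH = Σ(broken) − Σ(formed) = 1795 − 1855 = −60 kJ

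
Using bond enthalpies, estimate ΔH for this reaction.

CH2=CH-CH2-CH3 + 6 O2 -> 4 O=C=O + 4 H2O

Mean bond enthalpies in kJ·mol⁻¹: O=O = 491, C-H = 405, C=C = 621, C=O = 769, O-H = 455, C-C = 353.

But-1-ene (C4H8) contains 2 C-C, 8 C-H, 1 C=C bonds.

Bonds broken (reactants):
  C-C: 2 × 353 = 706
  C-H: 8 × 405 = 3240
  C=C: 1 × 621 = 621
  O=O: 6 × 491 = 2946
  Σ(broken) = 7513 kJ
Bonds formed (products):
  C=O: 8 × 769 = 6152
  O-H: 8 × 455 = 3640
  Σ(formed) = 9792 kJ
ΔH = Σ(broken) − Σ(formed) = 7513 − 9792 = −2279 kJ

ΔH ≈ −2279 kJ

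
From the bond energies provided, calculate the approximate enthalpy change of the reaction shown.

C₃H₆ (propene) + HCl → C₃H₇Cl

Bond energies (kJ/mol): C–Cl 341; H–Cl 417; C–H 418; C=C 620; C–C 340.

ΔH ≈ −62 kJ

Bonds broken (reactants):
  C–C: 1 × 340 = 340
  C–H: 6 × 418 = 2508
  C=C: 1 × 620 = 620
  H–Cl: 1 × 417 = 417
  Σ(broken) = 3885 kJ
Bonds formed (products):
  C–C: 2 × 340 = 680
  C–Cl: 1 × 341 = 341
  C–H: 7 × 418 = 2926
  Σ(formed) = 3947 kJ
ΔH = Σ(broken) − Σ(formed) = 3885 − 3947 = −62 kJ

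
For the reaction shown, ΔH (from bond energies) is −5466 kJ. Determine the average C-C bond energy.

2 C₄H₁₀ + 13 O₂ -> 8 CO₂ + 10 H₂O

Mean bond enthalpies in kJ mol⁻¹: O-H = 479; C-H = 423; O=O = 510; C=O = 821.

Let D be the C-C bond energy.
Σ(broken) = 6×D + 20×423 + 13×510 = 15090 + 6D
Σ(formed) = 16×821 + 20×479 = 22716
ΔH = Σ(broken) − Σ(formed) = (15090 + 6D) − (22716) = −7626 + 6D
Setting this equal to −5466 kJ gives 6D = 2160, so D = 360 kJ/mol.

D(C-C) ≈ 360 kJ/mol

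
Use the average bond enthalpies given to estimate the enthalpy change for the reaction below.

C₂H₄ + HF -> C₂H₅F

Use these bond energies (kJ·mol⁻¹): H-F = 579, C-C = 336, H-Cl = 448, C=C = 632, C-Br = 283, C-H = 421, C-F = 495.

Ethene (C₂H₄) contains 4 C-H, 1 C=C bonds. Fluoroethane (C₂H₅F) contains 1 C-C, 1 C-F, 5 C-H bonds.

ΔH ≈ −41 kJ

Bonds broken (reactants):
  C-H: 4 × 421 = 1684
  C=C: 1 × 632 = 632
  H-F: 1 × 579 = 579
  Σ(broken) = 2895 kJ
Bonds formed (products):
  C-C: 1 × 336 = 336
  C-F: 1 × 495 = 495
  C-H: 5 × 421 = 2105
  Σ(formed) = 2936 kJ
ΔH = Σ(broken) − Σ(formed) = 2895 − 2936 = −41 kJ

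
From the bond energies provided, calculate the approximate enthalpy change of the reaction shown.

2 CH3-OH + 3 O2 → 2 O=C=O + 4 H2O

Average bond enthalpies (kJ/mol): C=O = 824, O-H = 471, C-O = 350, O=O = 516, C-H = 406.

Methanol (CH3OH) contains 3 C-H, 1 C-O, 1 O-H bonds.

ΔH ≈ −1438 kJ

Bonds broken (reactants):
  C-H: 6 × 406 = 2436
  C-O: 2 × 350 = 700
  O-H: 2 × 471 = 942
  O=O: 3 × 516 = 1548
  Σ(broken) = 5626 kJ
Bonds formed (products):
  C=O: 4 × 824 = 3296
  O-H: 8 × 471 = 3768
  Σ(formed) = 7064 kJ
ΔH = Σ(broken) − Σ(formed) = 5626 − 7064 = −1438 kJ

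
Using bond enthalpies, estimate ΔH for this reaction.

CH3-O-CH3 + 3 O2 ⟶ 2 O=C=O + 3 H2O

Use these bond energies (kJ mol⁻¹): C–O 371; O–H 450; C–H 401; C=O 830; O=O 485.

Bonds broken (reactants):
  C–H: 6 × 401 = 2406
  C–O: 2 × 371 = 742
  O=O: 3 × 485 = 1455
  Σ(broken) = 4603 kJ
Bonds formed (products):
  C=O: 4 × 830 = 3320
  O–H: 6 × 450 = 2700
  Σ(formed) = 6020 kJ
ΔH = Σ(broken) − Σ(formed) = 4603 − 6020 = −1417 kJ

ΔH ≈ −1417 kJ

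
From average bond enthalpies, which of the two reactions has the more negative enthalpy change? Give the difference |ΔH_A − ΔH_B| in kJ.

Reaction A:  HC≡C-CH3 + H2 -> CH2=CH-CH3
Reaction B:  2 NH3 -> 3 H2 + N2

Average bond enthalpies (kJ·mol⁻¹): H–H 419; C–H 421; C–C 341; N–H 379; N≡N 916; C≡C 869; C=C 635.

Reaction A:
  Bonds broken (reactants):
    C≡C: 1 × 869 = 869
    C–C: 1 × 341 = 341
    C–H: 4 × 421 = 1684
    H–H: 1 × 419 = 419
    Σ(broken) = 3313 kJ
  Bonds formed (products):
    C–C: 1 × 341 = 341
    C–H: 6 × 421 = 2526
    C=C: 1 × 635 = 635
    Σ(formed) = 3502 kJ
  ΔH_A = 3313 − 3502 = −189 kJ
Reaction B:
  Bonds broken (reactants):
    N–H: 6 × 379 = 2274
    Σ(broken) = 2274 kJ
  Bonds formed (products):
    H–H: 3 × 419 = 1257
    N≡N: 1 × 916 = 916
    Σ(formed) = 2173 kJ
  ΔH_B = 2274 − 2173 = +101 kJ
ΔH_A − ΔH_B = −290 kJ, so reaction A has the more negative ΔH; |ΔH_A − ΔH_B| = 290 kJ.

Reaction A, by 290 kJ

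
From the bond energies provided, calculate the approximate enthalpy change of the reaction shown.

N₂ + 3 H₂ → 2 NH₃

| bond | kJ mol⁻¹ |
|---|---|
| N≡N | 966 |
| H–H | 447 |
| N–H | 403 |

Bonds broken (reactants):
  H–H: 3 × 447 = 1341
  N≡N: 1 × 966 = 966
  Σ(broken) = 2307 kJ
Bonds formed (products):
  N–H: 6 × 403 = 2418
  Σ(formed) = 2418 kJ
ΔH = Σ(broken) − Σ(formed) = 2307 − 2418 = −111 kJ

ΔH ≈ −111 kJ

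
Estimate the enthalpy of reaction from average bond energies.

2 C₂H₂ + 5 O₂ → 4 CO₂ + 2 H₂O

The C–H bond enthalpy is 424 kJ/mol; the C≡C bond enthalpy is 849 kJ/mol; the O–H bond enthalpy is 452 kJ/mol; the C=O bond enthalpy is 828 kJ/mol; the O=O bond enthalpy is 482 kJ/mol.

ΔH ≈ −2628 kJ

Bonds broken (reactants):
  C≡C: 2 × 849 = 1698
  C–H: 4 × 424 = 1696
  O=O: 5 × 482 = 2410
  Σ(broken) = 5804 kJ
Bonds formed (products):
  C=O: 8 × 828 = 6624
  O–H: 4 × 452 = 1808
  Σ(formed) = 8432 kJ
ΔH = Σ(broken) − Σ(formed) = 5804 − 8432 = −2628 kJ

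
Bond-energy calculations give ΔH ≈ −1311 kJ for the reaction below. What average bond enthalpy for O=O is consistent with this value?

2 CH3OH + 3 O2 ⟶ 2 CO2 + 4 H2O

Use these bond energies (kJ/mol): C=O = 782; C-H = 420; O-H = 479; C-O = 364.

Let D be the O=O bond energy.
Σ(broken) = 6×420 + 2×364 + 2×479 + 3×D = 4206 + 3D
Σ(formed) = 4×782 + 8×479 = 6960
ΔH = Σ(broken) − Σ(formed) = (4206 + 3D) − (6960) = −2754 + 3D
Setting this equal to −1311 kJ gives 3D = 1443, so D = 481 kJ/mol.

D(O=O) ≈ 481 kJ/mol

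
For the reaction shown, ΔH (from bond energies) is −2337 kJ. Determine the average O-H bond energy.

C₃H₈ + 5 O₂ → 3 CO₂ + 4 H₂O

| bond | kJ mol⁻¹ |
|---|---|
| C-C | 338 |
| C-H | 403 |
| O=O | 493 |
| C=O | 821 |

D(O-H) ≈ 472 kJ/mol

Let D be the O-H bond energy.
Σ(broken) = 2×338 + 8×403 + 5×493 = 6365
Σ(formed) = 6×821 + 8×D = 4926 + 8D
ΔH = Σ(broken) − Σ(formed) = (6365) − (4926 + 8D) = +1439 − 8D
Setting this equal to −2337 kJ gives 8D = 3776, so D = 472 kJ/mol.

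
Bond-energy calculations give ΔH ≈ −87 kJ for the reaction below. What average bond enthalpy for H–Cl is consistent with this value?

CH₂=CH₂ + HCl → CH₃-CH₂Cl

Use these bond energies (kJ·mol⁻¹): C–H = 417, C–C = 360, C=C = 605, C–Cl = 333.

D(H–Cl) ≈ 418 kJ/mol

Let D be the H–Cl bond energy.
Σ(broken) = 4×417 + 1×605 + 1×D = 2273 + D
Σ(formed) = 1×360 + 1×333 + 5×417 = 2778
ΔH = Σ(broken) − Σ(formed) = (2273 + D) − (2778) = −505 + D
Setting this equal to −87 kJ gives D = 418 kJ/mol.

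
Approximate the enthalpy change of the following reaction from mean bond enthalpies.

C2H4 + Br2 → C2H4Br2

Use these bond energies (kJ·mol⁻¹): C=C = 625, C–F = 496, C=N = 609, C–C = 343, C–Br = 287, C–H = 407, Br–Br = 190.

ΔH ≈ −102 kJ

Bonds broken (reactants):
  Br–Br: 1 × 190 = 190
  C–H: 4 × 407 = 1628
  C=C: 1 × 625 = 625
  Σ(broken) = 2443 kJ
Bonds formed (products):
  C–Br: 2 × 287 = 574
  C–C: 1 × 343 = 343
  C–H: 4 × 407 = 1628
  Σ(formed) = 2545 kJ
ΔH = Σ(broken) − Σ(formed) = 2443 − 2545 = −102 kJ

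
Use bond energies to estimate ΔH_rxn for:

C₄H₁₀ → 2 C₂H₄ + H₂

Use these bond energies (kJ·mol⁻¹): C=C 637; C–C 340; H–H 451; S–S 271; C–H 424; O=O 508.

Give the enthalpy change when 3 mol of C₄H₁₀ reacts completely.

Bonds broken (reactants):
  C–C: 3 × 340 = 1020
  C–H: 10 × 424 = 4240
  Σ(broken) = 5260 kJ
Bonds formed (products):
  C–H: 8 × 424 = 3392
  C=C: 2 × 637 = 1274
  H–H: 1 × 451 = 451
  Σ(formed) = 5117 kJ
ΔH = Σ(broken) − Σ(formed) = 5260 − 5117 = +143 kJ
For 3× the reaction as written: 3 × (+143) = +429 kJ

ΔH = +429 kJ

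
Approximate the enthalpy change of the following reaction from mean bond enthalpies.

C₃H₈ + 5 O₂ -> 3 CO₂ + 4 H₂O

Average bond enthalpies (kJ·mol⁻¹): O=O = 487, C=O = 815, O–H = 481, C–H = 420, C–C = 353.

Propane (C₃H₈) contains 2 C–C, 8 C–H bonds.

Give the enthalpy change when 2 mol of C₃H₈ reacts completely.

ΔH = −4474 kJ

Bonds broken (reactants):
  C–C: 2 × 353 = 706
  C–H: 8 × 420 = 3360
  O=O: 5 × 487 = 2435
  Σ(broken) = 6501 kJ
Bonds formed (products):
  C=O: 6 × 815 = 4890
  O–H: 8 × 481 = 3848
  Σ(formed) = 8738 kJ
ΔH = Σ(broken) − Σ(formed) = 6501 − 8738 = −2237 kJ
For 2× the reaction as written: 2 × (−2237) = −4474 kJ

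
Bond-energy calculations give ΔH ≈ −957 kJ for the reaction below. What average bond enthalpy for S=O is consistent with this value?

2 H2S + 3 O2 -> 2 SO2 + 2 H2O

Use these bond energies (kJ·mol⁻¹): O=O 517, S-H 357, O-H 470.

D(S=O) ≈ 514 kJ/mol

Let D be the S=O bond energy.
Σ(broken) = 3×517 + 4×357 = 2979
Σ(formed) = 4×470 + 4×D = 1880 + 4D
ΔH = Σ(broken) − Σ(formed) = (2979) − (1880 + 4D) = +1099 − 4D
Setting this equal to −957 kJ gives 4D = 2056, so D = 514 kJ/mol.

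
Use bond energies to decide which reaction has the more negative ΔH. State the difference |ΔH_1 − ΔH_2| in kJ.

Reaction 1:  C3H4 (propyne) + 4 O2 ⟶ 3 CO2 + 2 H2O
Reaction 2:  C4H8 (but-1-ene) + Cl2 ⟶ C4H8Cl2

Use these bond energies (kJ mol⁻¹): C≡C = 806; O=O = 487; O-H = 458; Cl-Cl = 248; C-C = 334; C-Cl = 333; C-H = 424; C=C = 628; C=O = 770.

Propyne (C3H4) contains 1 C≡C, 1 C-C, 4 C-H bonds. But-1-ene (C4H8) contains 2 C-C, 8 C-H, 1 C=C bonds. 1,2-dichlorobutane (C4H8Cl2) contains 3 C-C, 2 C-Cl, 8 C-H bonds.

Reaction 1, by 1544 kJ

Reaction 1:
  Bonds broken (reactants):
    C≡C: 1 × 806 = 806
    C-C: 1 × 334 = 334
    C-H: 4 × 424 = 1696
    O=O: 4 × 487 = 1948
    Σ(broken) = 4784 kJ
  Bonds formed (products):
    C=O: 6 × 770 = 4620
    O-H: 4 × 458 = 1832
    Σ(formed) = 6452 kJ
  ΔH_1 = 4784 − 6452 = −1668 kJ
Reaction 2:
  Bonds broken (reactants):
    C-C: 2 × 334 = 668
    C-H: 8 × 424 = 3392
    C=C: 1 × 628 = 628
    Cl-Cl: 1 × 248 = 248
    Σ(broken) = 4936 kJ
  Bonds formed (products):
    C-C: 3 × 334 = 1002
    C-Cl: 2 × 333 = 666
    C-H: 8 × 424 = 3392
    Σ(formed) = 5060 kJ
  ΔH_2 = 4936 − 5060 = −124 kJ
ΔH_1 − ΔH_2 = −1544 kJ, so reaction 1 has the more negative ΔH; |ΔH_1 − ΔH_2| = 1544 kJ.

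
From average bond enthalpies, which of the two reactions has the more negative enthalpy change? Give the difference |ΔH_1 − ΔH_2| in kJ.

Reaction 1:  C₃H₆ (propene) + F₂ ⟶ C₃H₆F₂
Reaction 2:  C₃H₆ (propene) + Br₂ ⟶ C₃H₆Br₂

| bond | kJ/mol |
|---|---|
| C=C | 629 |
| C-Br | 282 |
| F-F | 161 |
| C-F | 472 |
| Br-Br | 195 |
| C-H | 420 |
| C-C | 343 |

Reaction 1:
  Bonds broken (reactants):
    C-C: 1 × 343 = 343
    C-H: 6 × 420 = 2520
    C=C: 1 × 629 = 629
    F-F: 1 × 161 = 161
    Σ(broken) = 3653 kJ
  Bonds formed (products):
    C-C: 2 × 343 = 686
    C-F: 2 × 472 = 944
    C-H: 6 × 420 = 2520
    Σ(formed) = 4150 kJ
  ΔH_1 = 3653 − 4150 = −497 kJ
Reaction 2:
  Bonds broken (reactants):
    Br-Br: 1 × 195 = 195
    C-C: 1 × 343 = 343
    C-H: 6 × 420 = 2520
    C=C: 1 × 629 = 629
    Σ(broken) = 3687 kJ
  Bonds formed (products):
    C-Br: 2 × 282 = 564
    C-C: 2 × 343 = 686
    C-H: 6 × 420 = 2520
    Σ(formed) = 3770 kJ
  ΔH_2 = 3687 − 3770 = −83 kJ
ΔH_1 − ΔH_2 = −414 kJ, so reaction 1 has the more negative ΔH; |ΔH_1 − ΔH_2| = 414 kJ.

Reaction 1, by 414 kJ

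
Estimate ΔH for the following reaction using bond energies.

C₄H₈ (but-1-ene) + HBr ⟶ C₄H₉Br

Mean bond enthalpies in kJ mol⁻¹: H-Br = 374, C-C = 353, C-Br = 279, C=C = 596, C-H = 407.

Bonds broken (reactants):
  C-C: 2 × 353 = 706
  C-H: 8 × 407 = 3256
  C=C: 1 × 596 = 596
  H-Br: 1 × 374 = 374
  Σ(broken) = 4932 kJ
Bonds formed (products):
  C-Br: 1 × 279 = 279
  C-C: 3 × 353 = 1059
  C-H: 9 × 407 = 3663
  Σ(formed) = 5001 kJ
ΔH = Σ(broken) − Σ(formed) = 4932 − 5001 = −69 kJ

ΔH ≈ −69 kJ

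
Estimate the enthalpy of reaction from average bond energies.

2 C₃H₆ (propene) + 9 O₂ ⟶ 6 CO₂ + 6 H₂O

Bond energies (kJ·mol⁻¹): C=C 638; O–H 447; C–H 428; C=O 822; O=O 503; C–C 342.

ΔH ≈ −3605 kJ

Bonds broken (reactants):
  C–C: 2 × 342 = 684
  C–H: 12 × 428 = 5136
  C=C: 2 × 638 = 1276
  O=O: 9 × 503 = 4527
  Σ(broken) = 11623 kJ
Bonds formed (products):
  C=O: 12 × 822 = 9864
  O–H: 12 × 447 = 5364
  Σ(formed) = 15228 kJ
ΔH = Σ(broken) − Σ(formed) = 11623 − 15228 = −3605 kJ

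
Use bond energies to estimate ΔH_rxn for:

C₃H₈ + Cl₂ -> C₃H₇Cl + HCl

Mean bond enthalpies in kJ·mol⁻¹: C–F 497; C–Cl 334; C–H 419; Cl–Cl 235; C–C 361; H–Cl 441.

ΔH ≈ −121 kJ

Bonds broken (reactants):
  C–C: 2 × 361 = 722
  C–H: 8 × 419 = 3352
  Cl–Cl: 1 × 235 = 235
  Σ(broken) = 4309 kJ
Bonds formed (products):
  C–C: 2 × 361 = 722
  C–Cl: 1 × 334 = 334
  C–H: 7 × 419 = 2933
  H–Cl: 1 × 441 = 441
  Σ(formed) = 4430 kJ
ΔH = Σ(broken) − Σ(formed) = 4309 − 4430 = −121 kJ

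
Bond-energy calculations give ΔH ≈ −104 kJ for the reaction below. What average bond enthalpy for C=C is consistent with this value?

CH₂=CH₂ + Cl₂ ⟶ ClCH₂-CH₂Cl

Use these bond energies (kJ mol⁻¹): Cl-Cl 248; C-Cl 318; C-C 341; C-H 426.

D(C=C) ≈ 625 kJ/mol

Let D be the C=C bond energy.
Σ(broken) = 4×426 + 1×D + 1×248 = 1952 + D
Σ(formed) = 1×341 + 2×318 + 4×426 = 2681
ΔH = Σ(broken) − Σ(formed) = (1952 + D) − (2681) = −729 + D
Setting this equal to −104 kJ gives D = 625 kJ/mol.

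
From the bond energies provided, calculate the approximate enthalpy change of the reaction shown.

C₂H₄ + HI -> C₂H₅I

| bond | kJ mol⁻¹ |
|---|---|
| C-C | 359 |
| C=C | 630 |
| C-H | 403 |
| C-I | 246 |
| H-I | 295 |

Bonds broken (reactants):
  C-H: 4 × 403 = 1612
  C=C: 1 × 630 = 630
  H-I: 1 × 295 = 295
  Σ(broken) = 2537 kJ
Bonds formed (products):
  C-C: 1 × 359 = 359
  C-H: 5 × 403 = 2015
  C-I: 1 × 246 = 246
  Σ(formed) = 2620 kJ
ΔH = Σ(broken) − Σ(formed) = 2537 − 2620 = −83 kJ

ΔH ≈ −83 kJ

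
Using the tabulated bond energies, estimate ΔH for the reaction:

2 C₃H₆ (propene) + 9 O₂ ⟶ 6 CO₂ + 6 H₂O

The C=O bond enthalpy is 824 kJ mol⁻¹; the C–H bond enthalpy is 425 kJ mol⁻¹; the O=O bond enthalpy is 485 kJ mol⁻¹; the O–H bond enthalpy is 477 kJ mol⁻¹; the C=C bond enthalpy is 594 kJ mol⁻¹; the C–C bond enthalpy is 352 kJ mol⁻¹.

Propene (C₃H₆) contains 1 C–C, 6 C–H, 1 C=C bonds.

ΔH ≈ −4255 kJ

Bonds broken (reactants):
  C–C: 2 × 352 = 704
  C–H: 12 × 425 = 5100
  C=C: 2 × 594 = 1188
  O=O: 9 × 485 = 4365
  Σ(broken) = 11357 kJ
Bonds formed (products):
  C=O: 12 × 824 = 9888
  O–H: 12 × 477 = 5724
  Σ(formed) = 15612 kJ
ΔH = Σ(broken) − Σ(formed) = 11357 − 15612 = −4255 kJ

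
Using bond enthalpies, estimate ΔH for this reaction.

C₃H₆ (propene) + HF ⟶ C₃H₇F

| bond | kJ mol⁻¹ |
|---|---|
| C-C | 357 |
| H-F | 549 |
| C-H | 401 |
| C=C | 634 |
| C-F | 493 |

ΔH ≈ −68 kJ

Bonds broken (reactants):
  C-C: 1 × 357 = 357
  C-H: 6 × 401 = 2406
  C=C: 1 × 634 = 634
  H-F: 1 × 549 = 549
  Σ(broken) = 3946 kJ
Bonds formed (products):
  C-C: 2 × 357 = 714
  C-F: 1 × 493 = 493
  C-H: 7 × 401 = 2807
  Σ(formed) = 4014 kJ
ΔH = Σ(broken) − Σ(formed) = 3946 − 4014 = −68 kJ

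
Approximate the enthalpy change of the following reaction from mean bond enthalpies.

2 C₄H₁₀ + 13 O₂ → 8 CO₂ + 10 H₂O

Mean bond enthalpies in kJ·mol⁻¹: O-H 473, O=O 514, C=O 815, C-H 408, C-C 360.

ΔH ≈ −5498 kJ

Bonds broken (reactants):
  C-C: 6 × 360 = 2160
  C-H: 20 × 408 = 8160
  O=O: 13 × 514 = 6682
  Σ(broken) = 17002 kJ
Bonds formed (products):
  C=O: 16 × 815 = 13040
  O-H: 20 × 473 = 9460
  Σ(formed) = 22500 kJ
ΔH = Σ(broken) − Σ(formed) = 17002 − 22500 = −5498 kJ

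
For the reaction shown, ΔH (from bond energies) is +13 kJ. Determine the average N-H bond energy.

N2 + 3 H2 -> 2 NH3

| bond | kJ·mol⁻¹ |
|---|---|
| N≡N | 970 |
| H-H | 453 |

D(N-H) ≈ 386 kJ/mol

Let D be the N-H bond energy.
Σ(broken) = 3×453 + 1×970 = 2329
Σ(formed) = 6×D = 6D
ΔH = Σ(broken) − Σ(formed) = (2329) − (6D) = +2329 − 6D
Setting this equal to +13 kJ gives 6D = 2316, so D = 386 kJ/mol.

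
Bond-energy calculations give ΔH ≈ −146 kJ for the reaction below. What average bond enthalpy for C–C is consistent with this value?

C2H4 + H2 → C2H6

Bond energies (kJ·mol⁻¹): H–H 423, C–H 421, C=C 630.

Let D be the C–C bond energy.
Σ(broken) = 4×421 + 1×630 + 1×423 = 2737
Σ(formed) = 1×D + 6×421 = 2526 + D
ΔH = Σ(broken) − Σ(formed) = (2737) − (2526 + D) = +211 − D
Setting this equal to −146 kJ gives D = 357 kJ/mol.

D(C–C) ≈ 357 kJ/mol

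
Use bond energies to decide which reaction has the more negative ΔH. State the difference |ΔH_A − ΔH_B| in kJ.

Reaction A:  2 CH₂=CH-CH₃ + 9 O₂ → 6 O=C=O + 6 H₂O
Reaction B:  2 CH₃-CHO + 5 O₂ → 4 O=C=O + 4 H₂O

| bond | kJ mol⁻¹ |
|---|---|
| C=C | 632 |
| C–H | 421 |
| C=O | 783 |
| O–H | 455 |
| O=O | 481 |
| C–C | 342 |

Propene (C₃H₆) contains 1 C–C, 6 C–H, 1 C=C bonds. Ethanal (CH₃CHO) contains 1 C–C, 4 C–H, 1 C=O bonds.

Reaction A, by 1646 kJ

Reaction A:
  Bonds broken (reactants):
    C–C: 2 × 342 = 684
    C–H: 12 × 421 = 5052
    C=C: 2 × 632 = 1264
    O=O: 9 × 481 = 4329
    Σ(broken) = 11329 kJ
  Bonds formed (products):
    C=O: 12 × 783 = 9396
    O–H: 12 × 455 = 5460
    Σ(formed) = 14856 kJ
  ΔH_A = 11329 − 14856 = −3527 kJ
Reaction B:
  Bonds broken (reactants):
    C–C: 2 × 342 = 684
    C–H: 8 × 421 = 3368
    C=O: 2 × 783 = 1566
    O=O: 5 × 481 = 2405
    Σ(broken) = 8023 kJ
  Bonds formed (products):
    C=O: 8 × 783 = 6264
    O–H: 8 × 455 = 3640
    Σ(formed) = 9904 kJ
  ΔH_B = 8023 − 9904 = −1881 kJ
ΔH_A − ΔH_B = −1646 kJ, so reaction A has the more negative ΔH; |ΔH_A − ΔH_B| = 1646 kJ.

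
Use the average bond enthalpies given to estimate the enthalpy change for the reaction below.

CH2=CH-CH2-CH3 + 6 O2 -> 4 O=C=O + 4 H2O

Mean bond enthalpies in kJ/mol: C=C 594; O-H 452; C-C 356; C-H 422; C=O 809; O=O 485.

ΔH ≈ −2496 kJ

Bonds broken (reactants):
  C-C: 2 × 356 = 712
  C-H: 8 × 422 = 3376
  C=C: 1 × 594 = 594
  O=O: 6 × 485 = 2910
  Σ(broken) = 7592 kJ
Bonds formed (products):
  C=O: 8 × 809 = 6472
  O-H: 8 × 452 = 3616
  Σ(formed) = 10088 kJ
ΔH = Σ(broken) − Σ(formed) = 7592 − 10088 = −2496 kJ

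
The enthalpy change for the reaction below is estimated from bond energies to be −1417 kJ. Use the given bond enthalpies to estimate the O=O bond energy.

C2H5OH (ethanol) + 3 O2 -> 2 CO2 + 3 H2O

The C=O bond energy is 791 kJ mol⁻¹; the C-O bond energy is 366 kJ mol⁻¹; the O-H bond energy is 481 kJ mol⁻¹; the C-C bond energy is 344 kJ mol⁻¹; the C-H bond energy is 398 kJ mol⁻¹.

D(O=O) ≈ 484 kJ/mol

Let D be the O=O bond energy.
Σ(broken) = 1×344 + 5×398 + 1×366 + 1×481 + 3×D = 3181 + 3D
Σ(formed) = 4×791 + 6×481 = 6050
ΔH = Σ(broken) − Σ(formed) = (3181 + 3D) − (6050) = −2869 + 3D
Setting this equal to −1417 kJ gives 3D = 1452, so D = 484 kJ/mol.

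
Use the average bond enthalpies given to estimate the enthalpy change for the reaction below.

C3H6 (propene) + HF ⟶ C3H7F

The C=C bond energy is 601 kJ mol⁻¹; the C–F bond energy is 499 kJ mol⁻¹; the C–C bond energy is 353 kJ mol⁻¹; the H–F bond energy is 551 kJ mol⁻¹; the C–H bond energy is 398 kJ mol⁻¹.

Bonds broken (reactants):
  C–C: 1 × 353 = 353
  C–H: 6 × 398 = 2388
  C=C: 1 × 601 = 601
  H–F: 1 × 551 = 551
  Σ(broken) = 3893 kJ
Bonds formed (products):
  C–C: 2 × 353 = 706
  C–F: 1 × 499 = 499
  C–H: 7 × 398 = 2786
  Σ(formed) = 3991 kJ
ΔH = Σ(broken) − Σ(formed) = 3893 − 3991 = −98 kJ

ΔH ≈ −98 kJ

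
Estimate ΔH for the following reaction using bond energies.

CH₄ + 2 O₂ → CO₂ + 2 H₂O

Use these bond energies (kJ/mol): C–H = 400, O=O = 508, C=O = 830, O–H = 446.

ΔH ≈ −828 kJ

Bonds broken (reactants):
  C–H: 4 × 400 = 1600
  O=O: 2 × 508 = 1016
  Σ(broken) = 2616 kJ
Bonds formed (products):
  C=O: 2 × 830 = 1660
  O–H: 4 × 446 = 1784
  Σ(formed) = 3444 kJ
ΔH = Σ(broken) − Σ(formed) = 2616 − 3444 = −828 kJ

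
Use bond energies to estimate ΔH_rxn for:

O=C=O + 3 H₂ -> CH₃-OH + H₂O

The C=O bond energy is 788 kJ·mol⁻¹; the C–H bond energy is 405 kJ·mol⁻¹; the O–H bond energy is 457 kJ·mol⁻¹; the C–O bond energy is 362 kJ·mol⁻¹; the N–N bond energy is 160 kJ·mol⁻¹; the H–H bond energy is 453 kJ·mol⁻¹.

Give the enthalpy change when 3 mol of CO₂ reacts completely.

ΔH = −39 kJ

Bonds broken (reactants):
  C=O: 2 × 788 = 1576
  H–H: 3 × 453 = 1359
  Σ(broken) = 2935 kJ
Bonds formed (products):
  C–H: 3 × 405 = 1215
  C–O: 1 × 362 = 362
  O–H: 3 × 457 = 1371
  Σ(formed) = 2948 kJ
ΔH = Σ(broken) − Σ(formed) = 2935 − 2948 = −13 kJ
For 3× the reaction as written: 3 × (−13) = −39 kJ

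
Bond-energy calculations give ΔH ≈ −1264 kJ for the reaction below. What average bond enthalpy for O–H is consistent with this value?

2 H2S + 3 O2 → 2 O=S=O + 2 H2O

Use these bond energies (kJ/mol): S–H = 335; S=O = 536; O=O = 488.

Let D be the O–H bond energy.
Σ(broken) = 3×488 + 4×335 = 2804
Σ(formed) = 4×D + 4×536 = 2144 + 4D
ΔH = Σ(broken) − Σ(formed) = (2804) − (2144 + 4D) = +660 − 4D
Setting this equal to −1264 kJ gives 4D = 1924, so D = 481 kJ/mol.

D(O–H) ≈ 481 kJ/mol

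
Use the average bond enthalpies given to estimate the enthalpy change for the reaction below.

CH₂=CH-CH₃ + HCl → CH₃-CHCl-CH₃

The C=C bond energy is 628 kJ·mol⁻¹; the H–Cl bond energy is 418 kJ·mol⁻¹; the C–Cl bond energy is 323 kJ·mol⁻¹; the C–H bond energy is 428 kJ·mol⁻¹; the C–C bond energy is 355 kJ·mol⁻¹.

Bonds broken (reactants):
  C–C: 1 × 355 = 355
  C–H: 6 × 428 = 2568
  C=C: 1 × 628 = 628
  H–Cl: 1 × 418 = 418
  Σ(broken) = 3969 kJ
Bonds formed (products):
  C–C: 2 × 355 = 710
  C–Cl: 1 × 323 = 323
  C–H: 7 × 428 = 2996
  Σ(formed) = 4029 kJ
ΔH = Σ(broken) − Σ(formed) = 3969 − 4029 = −60 kJ

ΔH ≈ −60 kJ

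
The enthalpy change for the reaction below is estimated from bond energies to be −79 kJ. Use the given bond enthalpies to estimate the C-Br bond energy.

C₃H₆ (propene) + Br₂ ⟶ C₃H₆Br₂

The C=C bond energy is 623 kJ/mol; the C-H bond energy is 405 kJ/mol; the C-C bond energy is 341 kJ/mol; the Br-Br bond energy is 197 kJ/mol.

D(C-Br) ≈ 279 kJ/mol

Let D be the C-Br bond energy.
Σ(broken) = 1×197 + 1×341 + 6×405 + 1×623 = 3591
Σ(formed) = 2×D + 2×341 + 6×405 = 3112 + 2D
ΔH = Σ(broken) − Σ(formed) = (3591) − (3112 + 2D) = +479 − 2D
Setting this equal to −79 kJ gives 2D = 558, so D = 279 kJ/mol.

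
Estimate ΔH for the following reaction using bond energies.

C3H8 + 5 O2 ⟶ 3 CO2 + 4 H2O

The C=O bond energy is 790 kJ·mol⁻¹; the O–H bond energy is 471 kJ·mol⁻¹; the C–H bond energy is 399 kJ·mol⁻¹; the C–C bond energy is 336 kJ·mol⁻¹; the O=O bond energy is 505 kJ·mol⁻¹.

ΔH ≈ −2119 kJ

Bonds broken (reactants):
  C–C: 2 × 336 = 672
  C–H: 8 × 399 = 3192
  O=O: 5 × 505 = 2525
  Σ(broken) = 6389 kJ
Bonds formed (products):
  C=O: 6 × 790 = 4740
  O–H: 8 × 471 = 3768
  Σ(formed) = 8508 kJ
ΔH = Σ(broken) − Σ(formed) = 6389 − 8508 = −2119 kJ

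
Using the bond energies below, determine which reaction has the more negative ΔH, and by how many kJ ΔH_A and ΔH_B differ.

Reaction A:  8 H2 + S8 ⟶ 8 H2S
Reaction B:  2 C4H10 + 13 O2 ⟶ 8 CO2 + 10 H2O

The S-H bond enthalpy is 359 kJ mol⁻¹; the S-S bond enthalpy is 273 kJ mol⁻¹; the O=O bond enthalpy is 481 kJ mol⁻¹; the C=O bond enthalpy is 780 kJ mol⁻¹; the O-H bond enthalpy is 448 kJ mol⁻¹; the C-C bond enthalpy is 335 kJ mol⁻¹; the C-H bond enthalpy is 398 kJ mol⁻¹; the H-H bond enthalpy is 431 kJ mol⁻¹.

Reaction B, by 5105 kJ

Reaction A:
  Bonds broken (reactants):
    H-H: 8 × 431 = 3448
    S-S: 8 × 273 = 2184
    Σ(broken) = 5632 kJ
  Bonds formed (products):
    S-H: 16 × 359 = 5744
    Σ(formed) = 5744 kJ
  ΔH_A = 5632 − 5744 = −112 kJ
Reaction B:
  Bonds broken (reactants):
    C-C: 6 × 335 = 2010
    C-H: 20 × 398 = 7960
    O=O: 13 × 481 = 6253
    Σ(broken) = 16223 kJ
  Bonds formed (products):
    C=O: 16 × 780 = 12480
    O-H: 20 × 448 = 8960
    Σ(formed) = 21440 kJ
  ΔH_B = 16223 − 21440 = −5217 kJ
ΔH_A − ΔH_B = +5105 kJ, so reaction B has the more negative ΔH; |ΔH_A − ΔH_B| = 5105 kJ.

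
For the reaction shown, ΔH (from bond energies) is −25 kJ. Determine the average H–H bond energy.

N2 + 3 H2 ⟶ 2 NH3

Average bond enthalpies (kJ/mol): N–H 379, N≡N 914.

D(H–H) ≈ 445 kJ/mol

Let D be the H–H bond energy.
Σ(broken) = 3×D + 1×914 = 914 + 3D
Σ(formed) = 6×379 = 2274
ΔH = Σ(broken) − Σ(formed) = (914 + 3D) − (2274) = −1360 + 3D
Setting this equal to −25 kJ gives 3D = 1335, so D = 445 kJ/mol.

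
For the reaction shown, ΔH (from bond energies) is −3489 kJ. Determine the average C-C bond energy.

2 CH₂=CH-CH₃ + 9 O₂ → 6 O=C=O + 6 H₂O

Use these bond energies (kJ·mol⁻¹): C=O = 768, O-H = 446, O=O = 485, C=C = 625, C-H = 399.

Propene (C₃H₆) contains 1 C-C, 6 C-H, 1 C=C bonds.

Let D be the C-C bond energy.
Σ(broken) = 2×D + 12×399 + 2×625 + 9×485 = 10403 + 2D
Σ(formed) = 12×768 + 12×446 = 14568
ΔH = Σ(broken) − Σ(formed) = (10403 + 2D) − (14568) = −4165 + 2D
Setting this equal to −3489 kJ gives 2D = 676, so D = 338 kJ/mol.

D(C-C) ≈ 338 kJ/mol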